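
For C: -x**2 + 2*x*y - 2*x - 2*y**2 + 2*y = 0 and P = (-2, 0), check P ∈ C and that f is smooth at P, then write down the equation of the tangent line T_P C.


Tangent line at P: 2*x - 2*y + 4 = 0.

Step 1: f(-2, 0) = 0, so P lies on C.
Step 2: partial derivatives
  f_x(x, y) = -2*x + 2*y - 2, f_y(x, y) = 2*x - 4*y + 2.
  f_x(P) = 2, f_y(P) = -2 (gradient nonzero, so P is smooth).
Step 3: tangent line at P: 2·(x − -2) + -2·(y − 0) = 0.
Expanding: 2*x - 2*y + 4 = 0.


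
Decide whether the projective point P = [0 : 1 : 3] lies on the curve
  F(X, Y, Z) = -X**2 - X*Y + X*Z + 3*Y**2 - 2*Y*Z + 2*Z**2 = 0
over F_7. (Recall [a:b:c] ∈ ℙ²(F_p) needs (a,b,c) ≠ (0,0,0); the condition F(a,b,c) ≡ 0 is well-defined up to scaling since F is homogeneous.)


F(0,1,3) ≡ 1 (mod 7); P is NOT on the curve.

Evaluate F(0, 1, 3) term-by-term (mod 7).
  -X**2 ↦ -1·0·1·1 = 0
  -X*Y ↦ -1·0·1·1 = 0
  X*Z ↦ 1·0·1·3 = 0
  3*Y**2 ↦ 3·1·1·1 = 3
  -2*Y*Z ↦ -2·1·1·3 = -6
  2*Z**2 ↦ 2·1·1·9 = 18
Sum: F(0, 1, 3) = (0) + (0) + (0) + (3) + (-6) + (18) = 15.
Reducing mod 7: 15 ≡ 1 (mod 7).
Since F(a, b, c) ≡ 1 ≠ 0 (mod 7), P does NOT lie on the curve.


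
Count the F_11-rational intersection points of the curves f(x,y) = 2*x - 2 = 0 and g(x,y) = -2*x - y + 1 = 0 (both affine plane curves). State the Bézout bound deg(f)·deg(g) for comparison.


Common zeros: {(1, 10)}; count = 1; Bézout bound = 1.

deg(f) = 1, deg(g) = 1, so Bézout bound = 1.
Scan x ∈ F_11. For each x, list the y ∈ F_11 with f(x, y) ≡ 0 and those with g(x, y) ≡ 0 (mod 11); the common zeros in that column are the intersection.
  x = 0: f ≡ 0 at y ∈ ∅; g ≡ 0 at y ∈ {1}; common: ∅.
  x = 1: f ≡ 0 at y ∈ {0, 1, 2, 3, 4, 5, 6, 7, 8, 9, 10}; g ≡ 0 at y ∈ {10}; common: {10}.
  x = 2: f ≡ 0 at y ∈ ∅; g ≡ 0 at y ∈ {8}; common: ∅.
  x = 3: f ≡ 0 at y ∈ ∅; g ≡ 0 at y ∈ {6}; common: ∅.
  x = 4: f ≡ 0 at y ∈ ∅; g ≡ 0 at y ∈ {4}; common: ∅.
  x = 5: f ≡ 0 at y ∈ ∅; g ≡ 0 at y ∈ {2}; common: ∅.
  x = 6: f ≡ 0 at y ∈ ∅; g ≡ 0 at y ∈ {0}; common: ∅.
  x = 7: f ≡ 0 at y ∈ ∅; g ≡ 0 at y ∈ {9}; common: ∅.
  x = 8: f ≡ 0 at y ∈ ∅; g ≡ 0 at y ∈ {7}; common: ∅.
  x = 9: f ≡ 0 at y ∈ ∅; g ≡ 0 at y ∈ {5}; common: ∅.
  x = 10: f ≡ 0 at y ∈ ∅; g ≡ 0 at y ∈ {3}; common: ∅.
Collecting: common zeros = {(1, 10)}, so the count is 1.
Comparison with the Bézout bound: 1 ≤ 1 = deg(f)·deg(g), as expected for curves with no common component (the bound is attained).


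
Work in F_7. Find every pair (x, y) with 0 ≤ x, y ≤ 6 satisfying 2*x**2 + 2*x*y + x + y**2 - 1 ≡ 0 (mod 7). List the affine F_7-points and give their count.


Affine F_7-points: {(0, 1), (0, 6), (2, 1), (2, 2), (4, 0), (4, 6), (6, 0), (6, 2)}; count = 8.

For each of the 49 pairs (x, y) ∈ F_7², evaluate f(x, y) mod 7. Record the zeros.
  x = 0: [0↦6, 1↦0, 2↦3, 3↦1, 4↦1, 5↦3, 6↦0]  zeros at y ∈ {1, 6}
  x = 1: [0↦2, 1↦5, 2↦3, 3↦3, 4↦5, 5↦2, 6↦1]  zeros at y ∈ ∅
  x = 2: [0↦2, 1↦0, 2↦0, 3↦2, 4↦6, 5↦5, 6↦6]  zeros at y ∈ {1, 2}
  x = 3: [0↦6, 1↦6, 2↦1, 3↦5, 4↦4, 5↦5, 6↦1]  zeros at y ∈ ∅
  x = 4: [0↦0, 1↦2, 2↦6, 3↦5, 4↦6, 5↦2, 6↦0]  zeros at y ∈ {0, 6}
  x = 5: [0↦5, 1↦2, 2↦1, 3↦2, 4↦5, 5↦3, 6↦3]  zeros at y ∈ ∅
  x = 6: [0↦0, 1↦6, 2↦0, 3↦3, 4↦1, 5↦1, 6↦3]  zeros at y ∈ {0, 2}
Collecting zeros: affine points = {(0, 1), (0, 6), (2, 1), (2, 2), (4, 0), (4, 6), (6, 0), (6, 2)}.
Total count |C(F_7)_aff| = 8.


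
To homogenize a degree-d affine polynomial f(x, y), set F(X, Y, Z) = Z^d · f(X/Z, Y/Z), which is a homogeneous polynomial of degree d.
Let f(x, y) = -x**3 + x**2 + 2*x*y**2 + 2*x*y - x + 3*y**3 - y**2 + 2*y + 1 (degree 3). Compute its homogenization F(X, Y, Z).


F(X, Y, Z) = -X**3 + X**2*Z + 2*X*Y**2 + 2*X*Y*Z - X*Z**2 + 3*Y**3 - Y**2*Z + 2*Y*Z**2 + Z**3

deg(f) = 3.
Substitute x = X/Z, y = Y/Z into f, then multiply by Z^3.
  monomial -1·x^3·y^0 ↦ -1·X^3·Y^0·Z^0.
  monomial 1·x^2·y^0 ↦ 1·X^2·Y^0·Z^1.
  monomial 2·x^1·y^2 ↦ 2·X^1·Y^2·Z^0.
  monomial 2·x^1·y^1 ↦ 2·X^1·Y^1·Z^1.
  monomial -1·x^1·y^0 ↦ -1·X^1·Y^0·Z^2.
  monomial 3·x^0·y^3 ↦ 3·X^0·Y^3·Z^0.
  monomial -1·x^0·y^2 ↦ -1·X^0·Y^2·Z^1.
  monomial 2·x^0·y^1 ↦ 2·X^0·Y^1·Z^2.
  monomial 1·x^0·y^0 ↦ 1·X^0·Y^0·Z^3.
Collecting: F(X, Y, Z) = -X**3 + X**2*Z + 2*X*Y**2 + 2*X*Y*Z - X*Z**2 + 3*Y**3 - Y**2*Z + 2*Y*Z**2 + Z**3.


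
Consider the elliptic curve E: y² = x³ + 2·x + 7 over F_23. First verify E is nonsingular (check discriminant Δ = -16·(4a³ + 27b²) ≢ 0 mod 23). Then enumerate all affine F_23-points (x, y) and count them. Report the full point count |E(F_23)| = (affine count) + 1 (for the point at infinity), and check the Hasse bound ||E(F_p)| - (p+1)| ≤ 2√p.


Affine points = {(5, 2), (5, 21), (8, 11), (8, 12), (9, 8), (9, 15), (11, 7), (11, 16), (15, 10), (15, 13), (16, 8), (16, 15), (17, 3), (17, 20), (19, 2), (19, 21), (21, 8), (21, 15), (22, 2), (22, 21)}; affine count = 20; |E(F_23)| = 21.

Discriminant check: Δ ∝ 4a³ + 27b² = 4·2³ + 27·7² = 4·8 + 27·49 ≡ 21 (mod 23). Nonzero ⇒ E is nonsingular.
For each x ∈ F_23, compute rhs = x³ + 2·x + 7 mod 23, then count y ∈ F_23 with y² ≡ rhs.
  x = 0: rhs = 7, matching y values: none (0 points).
  x = 1: rhs = 10, matching y values: none (0 points).
  x = 2: rhs = 19, matching y values: none (0 points).
  x = 3: rhs = 17, matching y values: none (0 points).
  x = 4: rhs = 10, matching y values: none (0 points).
  x = 5: rhs = 4, matching y values: 2, 21 (2 points).
  x = 6: rhs = 5, matching y values: none (0 points).
  x = 7: rhs = 19, matching y values: none (0 points).
  x = 8: rhs = 6, matching y values: 11, 12 (2 points).
  x = 9: rhs = 18, matching y values: 8, 15 (2 points).
  x = 10: rhs = 15, matching y values: none (0 points).
  x = 11: rhs = 3, matching y values: 7, 16 (2 points).
  x = 12: rhs = 11, matching y values: none (0 points).
  x = 13: rhs = 22, matching y values: none (0 points).
  x = 14: rhs = 19, matching y values: none (0 points).
  x = 15: rhs = 8, matching y values: 10, 13 (2 points).
  x = 16: rhs = 18, matching y values: 8, 15 (2 points).
  x = 17: rhs = 9, matching y values: 3, 20 (2 points).
  x = 18: rhs = 10, matching y values: none (0 points).
  x = 19: rhs = 4, matching y values: 2, 21 (2 points).
  x = 20: rhs = 20, matching y values: none (0 points).
  x = 21: rhs = 18, matching y values: 8, 15 (2 points).
  x = 22: rhs = 4, matching y values: 2, 21 (2 points).
Total affine count: 20.
Full point count |E(F_23)| = 20 + 1 = 21.
Hasse bound: |21 − (23+1)| = |-3| = 3 ≤ 2√23 ≈ 9.5917 ✓.


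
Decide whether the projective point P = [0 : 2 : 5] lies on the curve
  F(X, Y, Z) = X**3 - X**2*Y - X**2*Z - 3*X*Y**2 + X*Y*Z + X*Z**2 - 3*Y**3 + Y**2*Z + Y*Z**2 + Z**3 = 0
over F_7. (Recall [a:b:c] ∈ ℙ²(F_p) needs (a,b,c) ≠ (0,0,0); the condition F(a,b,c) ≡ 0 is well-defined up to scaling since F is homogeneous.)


F(0,2,5) ≡ 3 (mod 7); P is NOT on the curve.

Evaluate F(0, 2, 5) term-by-term (mod 7).
  X**3 ↦ 1·0·1·1 = 0
  -X**2*Y ↦ -1·0·2·1 = 0
  -X**2*Z ↦ -1·0·1·5 = 0
  -3*X*Y**2 ↦ -3·0·4·1 = 0
  X*Y*Z ↦ 1·0·2·5 = 0
  X*Z**2 ↦ 1·0·1·25 = 0
  -3*Y**3 ↦ -3·1·8·1 = -24
  Y**2*Z ↦ 1·1·4·5 = 20
  Y*Z**2 ↦ 1·1·2·25 = 50
  Z**3 ↦ 1·1·1·125 = 125
Sum: F(0, 2, 5) = (0) + (0) + (0) + (0) + (0) + (0) + (-24) + (20) + (50) + (125) = 171.
Reducing mod 7: 171 ≡ 3 (mod 7).
Since F(a, b, c) ≡ 3 ≠ 0 (mod 7), P does NOT lie on the curve.


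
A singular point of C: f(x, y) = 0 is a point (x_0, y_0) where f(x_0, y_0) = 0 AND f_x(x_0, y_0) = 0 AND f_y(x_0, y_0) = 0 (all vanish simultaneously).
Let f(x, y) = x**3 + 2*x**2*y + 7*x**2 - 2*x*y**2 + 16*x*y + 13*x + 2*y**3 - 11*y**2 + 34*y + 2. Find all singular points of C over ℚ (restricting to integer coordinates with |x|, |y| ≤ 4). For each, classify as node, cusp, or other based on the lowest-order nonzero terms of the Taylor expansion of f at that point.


Singular points: {(-3, 1)}; classification: cusp.

Compute partial derivatives:
  f_x = 3*x**2 + 4*x*y + 14*x - 2*y**2 + 16*y + 13.
  f_y = 2*x**2 - 4*x*y + 16*x + 6*y**2 - 22*y + 34.
Scan x_0 ∈ {−4, ..., 4}. For each x_0, f_y(x_0, y) is a polynomial in y; find its integer roots y ∈ {−4, ..., 4}, then test f_x and f at those candidates.
  x = -4: f_y(-4, y) = 6*y**2 - 6*y + 2; no integer root y with |y| ≤ 4.
  x = -3: f_y(-3, y) = 6*y**2 - 10*y + 4; vanishes at y ∈ {1}. (-3, 1): f_x = 0, f = 0 — SINGULAR.
  x = -2: f_y(-2, y) = 6*y**2 - 14*y + 10; no integer root y with |y| ≤ 4.
  x = -1: f_y(-1, y) = 6*y**2 - 18*y + 20; no integer root y with |y| ≤ 4.
  x = 0: f_y(0, y) = 6*y**2 - 22*y + 34; no integer root y with |y| ≤ 4.
  x = 1: f_y(1, y) = 6*y**2 - 26*y + 52; no integer root y with |y| ≤ 4.
  x = 2: f_y(2, y) = 6*y**2 - 30*y + 74; no integer root y with |y| ≤ 4.
  x = 3: f_y(3, y) = 6*y**2 - 34*y + 100; no integer root y with |y| ≤ 4.
  x = 4: f_y(4, y) = 6*y**2 - 38*y + 130; no integer root y with |y| ≤ 4.
Only singular point on the grid: (-3, 1).
Classify: substitute x = -3 + u, y = 1 + v and expand: f = u**3 + 2*u**2*v - 2*u*v**2 + 2*v**3 + v**2.
No constant or linear terms (consistent with a singular point). Quadratic part: v**2. Cubic part: u**3 + 2*u**2*v - 2*u*v**2 + 2*v**3.
The quadratic part v**2 is a perfect square, so there is a single (double) tangent line v = 0, i.e. y = 1. Restricting the cubic part to that line (v = 0) leaves u**3 ≠ 0, so f is not divisible by v and the branch is v² ≈ -u**3 to lowest order — this is a cusp.
Classification: cusp.


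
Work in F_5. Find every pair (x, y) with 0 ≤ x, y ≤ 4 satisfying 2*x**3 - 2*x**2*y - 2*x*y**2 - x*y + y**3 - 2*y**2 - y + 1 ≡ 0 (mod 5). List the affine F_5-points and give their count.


Affine F_5-points: {(3, 0), (4, 3), (4, 4)}; count = 3.

For each of the 25 pairs (x, y) ∈ F_5², evaluate f(x, y) mod 5. Record the zeros.
  x = 0: [0↦1, 1↦4, 2↦4, 3↦2, 4↦4]  zeros at y ∈ ∅
  x = 1: [0↦3, 1↦1, 2↦2, 3↦2, 4↦2]  zeros at y ∈ ∅
  x = 2: [0↦2, 1↦1, 2↦4, 3↦2, 4↦1]  zeros at y ∈ ∅
  x = 3: [0↦0, 1↦1, 2↦2, 3↦4, 4↦3]  zeros at y ∈ {0}
  x = 4: [0↦4, 1↦3, 2↦3, 3↦0, 4↦0]  zeros at y ∈ {3, 4}
Collecting zeros: affine points = {(3, 0), (4, 3), (4, 4)}.
Total count |C(F_5)_aff| = 3.


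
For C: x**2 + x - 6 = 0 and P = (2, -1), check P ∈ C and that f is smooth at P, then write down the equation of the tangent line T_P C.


Tangent line at P: 5*x - 10 = 0.

Step 1: f(2, -1) = 0, so P lies on C.
Step 2: partial derivatives
  f_x(x, y) = 2*x + 1, f_y(x, y) = 0.
  f_x(P) = 5, f_y(P) = 0 (gradient nonzero, so P is smooth).
Step 3: tangent line at P: 5·(x − 2) + 0·(y − -1) = 0.
Expanding: 5*x - 10 = 0.


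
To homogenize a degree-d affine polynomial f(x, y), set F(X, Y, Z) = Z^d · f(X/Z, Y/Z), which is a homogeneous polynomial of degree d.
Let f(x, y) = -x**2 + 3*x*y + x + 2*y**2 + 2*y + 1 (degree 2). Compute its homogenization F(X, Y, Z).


F(X, Y, Z) = -X**2 + 3*X*Y + X*Z + 2*Y**2 + 2*Y*Z + Z**2

deg(f) = 2.
Substitute x = X/Z, y = Y/Z into f, then multiply by Z^2.
  monomial -1·x^2·y^0 ↦ -1·X^2·Y^0·Z^0.
  monomial 3·x^1·y^1 ↦ 3·X^1·Y^1·Z^0.
  monomial 1·x^1·y^0 ↦ 1·X^1·Y^0·Z^1.
  monomial 2·x^0·y^2 ↦ 2·X^0·Y^2·Z^0.
  monomial 2·x^0·y^1 ↦ 2·X^0·Y^1·Z^1.
  monomial 1·x^0·y^0 ↦ 1·X^0·Y^0·Z^2.
Collecting: F(X, Y, Z) = -X**2 + 3*X*Y + X*Z + 2*Y**2 + 2*Y*Z + Z**2.


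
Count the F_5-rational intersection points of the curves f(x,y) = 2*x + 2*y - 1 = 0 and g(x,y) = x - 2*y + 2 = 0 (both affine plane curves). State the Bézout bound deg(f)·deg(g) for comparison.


Common zeros: {(3, 0)}; count = 1; Bézout bound = 1.

deg(f) = 1, deg(g) = 1, so Bézout bound = 1.
Scan x ∈ F_5. For each x, list the y ∈ F_5 with f(x, y) ≡ 0 and those with g(x, y) ≡ 0 (mod 5); the common zeros in that column are the intersection.
  x = 0: f ≡ 0 at y ∈ {3}; g ≡ 0 at y ∈ {1}; common: ∅.
  x = 1: f ≡ 0 at y ∈ {2}; g ≡ 0 at y ∈ {4}; common: ∅.
  x = 2: f ≡ 0 at y ∈ {1}; g ≡ 0 at y ∈ {2}; common: ∅.
  x = 3: f ≡ 0 at y ∈ {0}; g ≡ 0 at y ∈ {0}; common: {0}.
  x = 4: f ≡ 0 at y ∈ {4}; g ≡ 0 at y ∈ {3}; common: ∅.
Collecting: common zeros = {(3, 0)}, so the count is 1.
Comparison with the Bézout bound: 1 ≤ 1 = deg(f)·deg(g), as expected for curves with no common component (the bound is attained).


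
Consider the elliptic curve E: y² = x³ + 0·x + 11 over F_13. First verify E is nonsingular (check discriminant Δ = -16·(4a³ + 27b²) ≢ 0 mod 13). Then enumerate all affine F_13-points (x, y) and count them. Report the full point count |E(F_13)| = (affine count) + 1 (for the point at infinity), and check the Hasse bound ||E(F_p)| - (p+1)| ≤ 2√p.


Affine points = {(1, 5), (1, 8), (3, 5), (3, 8), (4, 6), (4, 7), (7, 4), (7, 9), (8, 4), (8, 9), (9, 5), (9, 8), (10, 6), (10, 7), (11, 4), (11, 9), (12, 6), (12, 7)}; affine count = 18; |E(F_13)| = 19.

Discriminant check: Δ ∝ 4a³ + 27b² = 4·0³ + 27·11² = 4·0 + 27·121 ≡ 4 (mod 13). Nonzero ⇒ E is nonsingular.
For each x ∈ F_13, compute rhs = x³ + 0·x + 11 mod 13, then count y ∈ F_13 with y² ≡ rhs.
  x = 0: rhs = 11, matching y values: none (0 points).
  x = 1: rhs = 12, matching y values: 5, 8 (2 points).
  x = 2: rhs = 6, matching y values: none (0 points).
  x = 3: rhs = 12, matching y values: 5, 8 (2 points).
  x = 4: rhs = 10, matching y values: 6, 7 (2 points).
  x = 5: rhs = 6, matching y values: none (0 points).
  x = 6: rhs = 6, matching y values: none (0 points).
  x = 7: rhs = 3, matching y values: 4, 9 (2 points).
  x = 8: rhs = 3, matching y values: 4, 9 (2 points).
  x = 9: rhs = 12, matching y values: 5, 8 (2 points).
  x = 10: rhs = 10, matching y values: 6, 7 (2 points).
  x = 11: rhs = 3, matching y values: 4, 9 (2 points).
  x = 12: rhs = 10, matching y values: 6, 7 (2 points).
Total affine count: 18.
Full point count |E(F_13)| = 18 + 1 = 19.
Hasse bound: |19 − (13+1)| = |5| = 5 ≤ 2√13 ≈ 7.2111 ✓.


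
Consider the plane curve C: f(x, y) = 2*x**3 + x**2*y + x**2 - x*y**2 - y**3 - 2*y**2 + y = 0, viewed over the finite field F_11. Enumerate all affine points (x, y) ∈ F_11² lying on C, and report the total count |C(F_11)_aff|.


Affine F_11-points: {(0, 0), (1, 5), (1, 7), (2, 4), (2, 7), (3, 2), (4, 1), (4, 7), (4, 8), (5, 0), (7, 6), (8, 3), (8, 6), (9, 6), (9, 8), (10, 8)}; count = 16.

For each of the 121 pairs (x, y) ∈ F_11², evaluate f(x, y) mod 11. Record the zeros.
  x = 0: [0↦0, 1↦9, 2↦8, 3↦2, 4↦7, 5↦6, 6↦4, 7↦6, 8↦6, 9↦9, 10↦9]  zeros at y ∈ {0}
  x = 1: [0↦3, 1↦1, 2↦9, 3↦10, 4↦9, 5↦0, 6↦10, 7↦0, 8↦8, 9↦6, 10↦10]  zeros at y ∈ {5, 7}
  x = 2: [0↦9, 1↦9, 2↦6, 3↦5, 4↦0, 5↦7, 6↦9, 7↦0, 8↦7, 9↦2, 10↦1]  zeros at y ∈ {4, 7}
  x = 3: [0↦8, 1↦1, 2↦0, 3↦10, 4↦3, 5↦6, 6↦2, 7↦7, 8↦4, 9↦9, 10↦5]  zeros at y ∈ {2}
  x = 4: [0↦1, 1↦0, 2↦3, 3↦4, 4↦8, 5↦9, 6↦1, 7↦0, 8↦0, 9↦6, 10↦1]  zeros at y ∈ {1, 7, 8}
  x = 5: [0↦0, 1↦7, 2↦5, 3↦10, 4↦5, 5↦6, 6↦7, 7↦2, 8↦7, 9↦5, 10↦1]  zeros at y ∈ {0}
  x = 6: [0↦6, 1↦1, 2↦7, 3↦7, 4↦6, 5↦9, 6↦10, 7↦3, 8↦4, 9↦7, 10↦6]  zeros at y ∈ ∅
  x = 7: [0↦9, 1↦5, 2↦10, 3↦7, 4↦1, 5↦8, 6↦0, 7↦4, 8↦3, 9↦2, 10↦6]  zeros at y ∈ {6}
  x = 8: [0↦10, 1↦9, 2↦4, 3↦0, 4↦2, 5↦4, 6↦0, 7↦6, 8↦5, 9↦2, 10↦2]  zeros at y ∈ {3, 6}
  x = 9: [0↦10, 1↦3, 2↦1, 3↦9, 4↦10, 5↦9, 6↦0, 7↦10, 8↦0, 9↦8, 10↦6]  zeros at y ∈ {6, 8}
  x = 10: [0↦10, 1↦10, 2↦2, 3↦2, 4↦4, 5↦2, 6↦1, 7↦6, 8↦0, 9↦10, 10↦8]  zeros at y ∈ {8}
Collecting zeros: affine points = {(0, 0), (1, 5), (1, 7), (2, 4), (2, 7), (3, 2), (4, 1), (4, 7), (4, 8), (5, 0), (7, 6), (8, 3), (8, 6), (9, 6), (9, 8), (10, 8)}.
Total count |C(F_11)_aff| = 16.


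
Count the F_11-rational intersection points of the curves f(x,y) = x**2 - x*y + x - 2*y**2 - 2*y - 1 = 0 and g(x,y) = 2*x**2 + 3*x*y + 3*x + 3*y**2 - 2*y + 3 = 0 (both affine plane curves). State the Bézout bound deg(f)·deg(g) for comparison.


Common zeros: {(4, 7)}; count = 1; Bézout bound = 4.

deg(f) = 2, deg(g) = 2, so Bézout bound = 4.
Scan x ∈ F_11. For each x, list the y ∈ F_11 with f(x, y) ≡ 0 and those with g(x, y) ≡ 0 (mod 11); the common zeros in that column are the intersection.
  x = 0: f ≡ 0 at y ∈ ∅; g ≡ 0 at y ∈ {2, 6}; common: ∅.
  x = 1: f ≡ 0 at y ∈ ∅; g ≡ 0 at y ∈ {2, 5}; common: ∅.
  x = 2: f ≡ 0 at y ∈ {2, 7}; g ≡ 0 at y ∈ ∅; common: ∅.
  x = 3: f ≡ 0 at y ∈ {0, 3}; g ≡ 0 at y ∈ ∅; common: ∅.
  x = 4: f ≡ 0 at y ∈ {1, 7}; g ≡ 0 at y ∈ {7, 8}; common: {7}.
  x = 5: f ≡ 0 at y ∈ ∅; g ≡ 0 at y ∈ ∅; common: ∅.
  x = 6: f ≡ 0 at y ∈ ∅; g ≡ 0 at y ∈ {6, 7}; common: ∅.
  x = 7: f ≡ 0 at y ∈ {0, 1}; g ≡ 0 at y ∈ ∅; common: ∅.
  x = 8: f ≡ 0 at y ∈ ∅; g ≡ 0 at y ∈ ∅; common: ∅.
  x = 9: f ≡ 0 at y ∈ ∅; g ≡ 0 at y ∈ {1, 9}; common: ∅.
  x = 10: f ≡ 0 at y ∈ {2, 3}; g ≡ 0 at y ∈ {1, 8}; common: ∅.
Collecting: common zeros = {(4, 7)}, so the count is 1.
Comparison with the Bézout bound: 1 ≤ 4 = deg(f)·deg(g), as expected for curves with no common component (the affine F_11-count falls short of the bound because intersections may lie at infinity, over extension fields, or carry multiplicity).


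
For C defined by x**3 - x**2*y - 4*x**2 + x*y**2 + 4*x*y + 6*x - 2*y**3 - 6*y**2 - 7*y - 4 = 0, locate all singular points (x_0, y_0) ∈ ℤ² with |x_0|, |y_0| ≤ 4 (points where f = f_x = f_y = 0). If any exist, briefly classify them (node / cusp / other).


Singular points: {(1, -1)}; classification: cusp.

Compute partial derivatives:
  f_x = 3*x**2 - 2*x*y - 8*x + y**2 + 4*y + 6.
  f_y = -x**2 + 2*x*y + 4*x - 6*y**2 - 12*y - 7.
Scan x_0 ∈ {−4, ..., 4}. For each x_0, f_y(x_0, y) is a polynomial in y; find its integer roots y ∈ {−4, ..., 4}, then test f_x and f at those candidates.
  x = -4: f_y(-4, y) = -6*y**2 - 20*y - 39; no integer root y with |y| ≤ 4.
  x = -3: f_y(-3, y) = -6*y**2 - 18*y - 28; no integer root y with |y| ≤ 4.
  x = -2: f_y(-2, y) = -6*y**2 - 16*y - 19; no integer root y with |y| ≤ 4.
  x = -1: f_y(-1, y) = -6*y**2 - 14*y - 12; no integer root y with |y| ≤ 4.
  x = 0: f_y(0, y) = -6*y**2 - 12*y - 7; no integer root y with |y| ≤ 4.
  x = 1: f_y(1, y) = -6*y**2 - 10*y - 4; vanishes at y ∈ {-1}. (1, -1): f_x = 0, f = 0 — SINGULAR.
  x = 2: f_y(2, y) = -6*y**2 - 8*y - 3; no integer root y with |y| ≤ 4.
  x = 3: f_y(3, y) = -6*y**2 - 6*y - 4; no integer root y with |y| ≤ 4.
  x = 4: f_y(4, y) = -6*y**2 - 4*y - 7; no integer root y with |y| ≤ 4.
Only singular point on the grid: (1, -1).
Classify: substitute x = 1 + u, y = -1 + v and expand: f = u**3 - u**2*v + u*v**2 - 2*v**3 + v**2.
No constant or linear terms (consistent with a singular point). Quadratic part: v**2. Cubic part: u**3 - u**2*v + u*v**2 - 2*v**3.
The quadratic part v**2 is a perfect square, so there is a single (double) tangent line v = 0, i.e. y = -1. Restricting the cubic part to that line (v = 0) leaves u**3 ≠ 0, so f is not divisible by v and the branch is v² ≈ -u**3 to lowest order — this is a cusp.
Classification: cusp.


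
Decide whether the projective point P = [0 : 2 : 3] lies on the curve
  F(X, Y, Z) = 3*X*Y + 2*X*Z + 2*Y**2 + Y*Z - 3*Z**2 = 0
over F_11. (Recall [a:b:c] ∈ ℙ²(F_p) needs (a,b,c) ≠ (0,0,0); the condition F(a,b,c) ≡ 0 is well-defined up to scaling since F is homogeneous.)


F(0,2,3) ≡ 9 (mod 11); P is NOT on the curve.

Evaluate F(0, 2, 3) term-by-term (mod 11).
  3*X*Y ↦ 3·0·2·1 = 0
  2*X*Z ↦ 2·0·1·3 = 0
  2*Y**2 ↦ 2·1·4·1 = 8
  Y*Z ↦ 1·1·2·3 = 6
  -3*Z**2 ↦ -3·1·1·9 = -27
Sum: F(0, 2, 3) = (0) + (0) + (8) + (6) + (-27) = -13.
Reducing mod 11: -13 ≡ 9 (mod 11).
Since F(a, b, c) ≡ 9 ≠ 0 (mod 11), P does NOT lie on the curve.


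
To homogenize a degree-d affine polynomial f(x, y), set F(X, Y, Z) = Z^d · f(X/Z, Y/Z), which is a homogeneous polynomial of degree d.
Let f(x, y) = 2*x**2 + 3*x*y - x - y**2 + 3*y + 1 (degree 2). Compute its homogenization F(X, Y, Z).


F(X, Y, Z) = 2*X**2 + 3*X*Y - X*Z - Y**2 + 3*Y*Z + Z**2

deg(f) = 2.
Substitute x = X/Z, y = Y/Z into f, then multiply by Z^2.
  monomial 2·x^2·y^0 ↦ 2·X^2·Y^0·Z^0.
  monomial 3·x^1·y^1 ↦ 3·X^1·Y^1·Z^0.
  monomial -1·x^1·y^0 ↦ -1·X^1·Y^0·Z^1.
  monomial -1·x^0·y^2 ↦ -1·X^0·Y^2·Z^0.
  monomial 3·x^0·y^1 ↦ 3·X^0·Y^1·Z^1.
  monomial 1·x^0·y^0 ↦ 1·X^0·Y^0·Z^2.
Collecting: F(X, Y, Z) = 2*X**2 + 3*X*Y - X*Z - Y**2 + 3*Y*Z + Z**2.


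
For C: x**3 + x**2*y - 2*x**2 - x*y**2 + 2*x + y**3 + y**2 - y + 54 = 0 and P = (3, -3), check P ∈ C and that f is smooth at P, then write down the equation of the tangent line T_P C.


Tangent line at P: -10*x + 47*y + 171 = 0.

Step 1: f(3, -3) = 0, so P lies on C.
Step 2: partial derivatives
  f_x(x, y) = 3*x**2 + 2*x*y - 4*x - y**2 + 2, f_y(x, y) = x**2 - 2*x*y + 3*y**2 + 2*y - 1.
  f_x(P) = -10, f_y(P) = 47 (gradient nonzero, so P is smooth).
Step 3: tangent line at P: -10·(x − 3) + 47·(y − -3) = 0.
Expanding: -10*x + 47*y + 171 = 0.


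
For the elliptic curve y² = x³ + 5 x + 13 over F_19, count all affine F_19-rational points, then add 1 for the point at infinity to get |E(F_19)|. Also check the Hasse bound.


Affine points = {(1, 0), (3, 6), (3, 13), (5, 7), (5, 12), (7, 7), (7, 12), (15, 9), (15, 10), (16, 3), (16, 16), (18, 8), (18, 11)}; affine count = 13; |E(F_19)| = 14.

Discriminant check: Δ ∝ 4a³ + 27b² = 4·5³ + 27·13² = 4·125 + 27·169 ≡ 9 (mod 19). Nonzero ⇒ E is nonsingular.
For each x ∈ F_19, compute rhs = x³ + 5·x + 13 mod 19, then count y ∈ F_19 with y² ≡ rhs.
  x = 0: rhs = 13, matching y values: none (0 points).
  x = 1: rhs = 0, matching y values: 0 (1 points).
  x = 2: rhs = 12, matching y values: none (0 points).
  x = 3: rhs = 17, matching y values: 6, 13 (2 points).
  x = 4: rhs = 2, matching y values: none (0 points).
  x = 5: rhs = 11, matching y values: 7, 12 (2 points).
  x = 6: rhs = 12, matching y values: none (0 points).
  x = 7: rhs = 11, matching y values: 7, 12 (2 points).
  x = 8: rhs = 14, matching y values: none (0 points).
  x = 9: rhs = 8, matching y values: none (0 points).
  x = 10: rhs = 18, matching y values: none (0 points).
  x = 11: rhs = 12, matching y values: none (0 points).
  x = 12: rhs = 15, matching y values: none (0 points).
  x = 13: rhs = 14, matching y values: none (0 points).
  x = 14: rhs = 15, matching y values: none (0 points).
  x = 15: rhs = 5, matching y values: 9, 10 (2 points).
  x = 16: rhs = 9, matching y values: 3, 16 (2 points).
  x = 17: rhs = 14, matching y values: none (0 points).
  x = 18: rhs = 7, matching y values: 8, 11 (2 points).
Total affine count: 13.
Full point count |E(F_19)| = 13 + 1 = 14.
Hasse bound: |14 − (19+1)| = |-6| = 6 ≤ 2√19 ≈ 8.7178 ✓.


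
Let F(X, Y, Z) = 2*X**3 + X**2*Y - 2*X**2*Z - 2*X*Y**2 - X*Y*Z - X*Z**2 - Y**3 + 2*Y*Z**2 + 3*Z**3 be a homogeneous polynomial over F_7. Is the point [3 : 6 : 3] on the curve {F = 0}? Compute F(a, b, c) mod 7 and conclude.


F(3,6,3) ≡ 3 (mod 7); P is NOT on the curve.

Evaluate F(3, 6, 3) term-by-term (mod 7).
  2*X**3 ↦ 2·27·1·1 = 54
  X**2*Y ↦ 1·9·6·1 = 54
  -2*X**2*Z ↦ -2·9·1·3 = -54
  -2*X*Y**2 ↦ -2·3·36·1 = -216
  -X*Y*Z ↦ -1·3·6·3 = -54
  -X*Z**2 ↦ -1·3·1·9 = -27
  -Y**3 ↦ -1·1·216·1 = -216
  2*Y*Z**2 ↦ 2·1·6·9 = 108
  3*Z**3 ↦ 3·1·1·27 = 81
Sum: F(3, 6, 3) = (54) + (54) + (-54) + (-216) + (-54) + (-27) + (-216) + (108) + (81) = -270.
Reducing mod 7: -270 ≡ 3 (mod 7).
Since F(a, b, c) ≡ 3 ≠ 0 (mod 7), P does NOT lie on the curve.


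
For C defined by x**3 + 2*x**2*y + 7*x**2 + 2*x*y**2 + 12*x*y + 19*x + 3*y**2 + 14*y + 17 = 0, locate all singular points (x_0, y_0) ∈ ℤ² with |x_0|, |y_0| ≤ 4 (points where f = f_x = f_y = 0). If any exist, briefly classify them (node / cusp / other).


Singular points: {(-1, -2)}; classification: cusp.

Compute partial derivatives:
  f_x = 3*x**2 + 4*x*y + 14*x + 2*y**2 + 12*y + 19.
  f_y = 2*x**2 + 4*x*y + 12*x + 6*y + 14.
Scan x_0 ∈ {−4, ..., 4}. For each x_0, f_y(x_0, y) is a polynomial in y; find its integer roots y ∈ {−4, ..., 4}, then test f_x and f at those candidates.
  x = -4: f_y(-4, y) = -10*y - 2; no integer root y with |y| ≤ 4.
  x = -3: f_y(-3, y) = -6*y - 4; no integer root y with |y| ≤ 4.
  x = -2: f_y(-2, y) = -2*y - 2; vanishes at y ∈ {-1}. (-2, -1): f_x = 1 ≠ 0.
  x = -1: f_y(-1, y) = 2*y + 4; vanishes at y ∈ {-2}. (-1, -2): f_x = 0, f = 0 — SINGULAR.
  x = 0: f_y(0, y) = 6*y + 14; no integer root y with |y| ≤ 4.
  x = 1: f_y(1, y) = 10*y + 28; no integer root y with |y| ≤ 4.
  x = 2: f_y(2, y) = 14*y + 46; no integer root y with |y| ≤ 4.
  x = 3: f_y(3, y) = 18*y + 68; no integer root y with |y| ≤ 4.
  x = 4: f_y(4, y) = 22*y + 94; no integer root y with |y| ≤ 4.
Only singular point on the grid: (-1, -2).
Classify: substitute x = -1 + u, y = -2 + v and expand: f = u**3 + 2*u**2*v + 2*u*v**2 + v**2.
No constant or linear terms (consistent with a singular point). Quadratic part: v**2. Cubic part: u**3 + 2*u**2*v + 2*u*v**2.
The quadratic part v**2 is a perfect square, so there is a single (double) tangent line v = 0, i.e. y = -2. Restricting the cubic part to that line (v = 0) leaves u**3 ≠ 0, so f is not divisible by v and the branch is v² ≈ -u**3 to lowest order — this is a cusp.
Classification: cusp.


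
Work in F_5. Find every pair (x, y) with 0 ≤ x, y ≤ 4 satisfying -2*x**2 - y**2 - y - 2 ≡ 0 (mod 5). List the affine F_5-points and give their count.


Affine F_5-points: {(1, 2), (2, 0), (2, 4), (3, 0), (3, 4), (4, 2)}; count = 6.

For each of the 25 pairs (x, y) ∈ F_5², evaluate f(x, y) mod 5. Record the zeros.
  x = 0: [0↦3, 1↦1, 2↦2, 3↦1, 4↦3]  zeros at y ∈ ∅
  x = 1: [0↦1, 1↦4, 2↦0, 3↦4, 4↦1]  zeros at y ∈ {2}
  x = 2: [0↦0, 1↦3, 2↦4, 3↦3, 4↦0]  zeros at y ∈ {0, 4}
  x = 3: [0↦0, 1↦3, 2↦4, 3↦3, 4↦0]  zeros at y ∈ {0, 4}
  x = 4: [0↦1, 1↦4, 2↦0, 3↦4, 4↦1]  zeros at y ∈ {2}
Collecting zeros: affine points = {(1, 2), (2, 0), (2, 4), (3, 0), (3, 4), (4, 2)}.
Total count |C(F_5)_aff| = 6.


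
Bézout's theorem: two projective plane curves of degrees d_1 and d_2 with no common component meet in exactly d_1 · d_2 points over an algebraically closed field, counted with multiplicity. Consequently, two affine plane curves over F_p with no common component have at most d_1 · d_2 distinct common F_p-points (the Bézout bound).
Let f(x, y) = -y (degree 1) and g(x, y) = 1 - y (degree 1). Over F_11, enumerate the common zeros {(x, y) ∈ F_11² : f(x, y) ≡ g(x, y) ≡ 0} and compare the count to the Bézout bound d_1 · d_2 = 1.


Common zeros: ∅; count = 0; Bézout bound = 1.

deg(f) = 1, deg(g) = 1, so Bézout bound = 1.
Scan x ∈ F_11. For each x, list the y ∈ F_11 with f(x, y) ≡ 0 and those with g(x, y) ≡ 0 (mod 11); the common zeros in that column are the intersection.
  x = 0: f ≡ 0 at y ∈ {0}; g ≡ 0 at y ∈ {1}; common: ∅.
  x = 1: f ≡ 0 at y ∈ {0}; g ≡ 0 at y ∈ {1}; common: ∅.
  x = 2: f ≡ 0 at y ∈ {0}; g ≡ 0 at y ∈ {1}; common: ∅.
  x = 3: f ≡ 0 at y ∈ {0}; g ≡ 0 at y ∈ {1}; common: ∅.
  x = 4: f ≡ 0 at y ∈ {0}; g ≡ 0 at y ∈ {1}; common: ∅.
  x = 5: f ≡ 0 at y ∈ {0}; g ≡ 0 at y ∈ {1}; common: ∅.
  x = 6: f ≡ 0 at y ∈ {0}; g ≡ 0 at y ∈ {1}; common: ∅.
  x = 7: f ≡ 0 at y ∈ {0}; g ≡ 0 at y ∈ {1}; common: ∅.
  x = 8: f ≡ 0 at y ∈ {0}; g ≡ 0 at y ∈ {1}; common: ∅.
  x = 9: f ≡ 0 at y ∈ {0}; g ≡ 0 at y ∈ {1}; common: ∅.
  x = 10: f ≡ 0 at y ∈ {0}; g ≡ 0 at y ∈ {1}; common: ∅.
Collecting: common zeros = ∅, so the count is 0.
Comparison with the Bézout bound: 0 ≤ 1 = deg(f)·deg(g), as expected for curves with no common component (the affine F_11-count falls short of the bound because intersections may lie at infinity, over extension fields, or carry multiplicity).


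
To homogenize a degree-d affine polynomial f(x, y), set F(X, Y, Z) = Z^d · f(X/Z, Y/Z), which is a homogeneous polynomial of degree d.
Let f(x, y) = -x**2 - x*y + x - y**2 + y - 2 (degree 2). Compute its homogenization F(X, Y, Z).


F(X, Y, Z) = -X**2 - X*Y + X*Z - Y**2 + Y*Z - 2*Z**2

deg(f) = 2.
Substitute x = X/Z, y = Y/Z into f, then multiply by Z^2.
  monomial -1·x^2·y^0 ↦ -1·X^2·Y^0·Z^0.
  monomial -1·x^1·y^1 ↦ -1·X^1·Y^1·Z^0.
  monomial 1·x^1·y^0 ↦ 1·X^1·Y^0·Z^1.
  monomial -1·x^0·y^2 ↦ -1·X^0·Y^2·Z^0.
  monomial 1·x^0·y^1 ↦ 1·X^0·Y^1·Z^1.
  monomial -2·x^0·y^0 ↦ -2·X^0·Y^0·Z^2.
Collecting: F(X, Y, Z) = -X**2 - X*Y + X*Z - Y**2 + Y*Z - 2*Z**2.


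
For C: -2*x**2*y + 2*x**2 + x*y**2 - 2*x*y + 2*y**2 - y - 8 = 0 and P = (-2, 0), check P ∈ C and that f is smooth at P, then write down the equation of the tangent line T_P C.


Tangent line at P: -8*x - 5*y - 16 = 0.

Step 1: f(-2, 0) = 0, so P lies on C.
Step 2: partial derivatives
  f_x(x, y) = -4*x*y + 4*x + y**2 - 2*y, f_y(x, y) = -2*x**2 + 2*x*y - 2*x + 4*y - 1.
  f_x(P) = -8, f_y(P) = -5 (gradient nonzero, so P is smooth).
Step 3: tangent line at P: -8·(x − -2) + -5·(y − 0) = 0.
Expanding: -8*x - 5*y - 16 = 0.


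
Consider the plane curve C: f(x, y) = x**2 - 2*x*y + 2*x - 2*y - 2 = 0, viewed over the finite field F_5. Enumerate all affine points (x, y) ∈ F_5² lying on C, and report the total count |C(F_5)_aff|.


Affine F_5-points: {(0, 4), (1, 4), (2, 1), (3, 1)}; count = 4.

For each of the 25 pairs (x, y) ∈ F_5², evaluate f(x, y) mod 5. Record the zeros.
  x = 0: [0↦3, 1↦1, 2↦4, 3↦2, 4↦0]  zeros at y ∈ {4}
  x = 1: [0↦1, 1↦2, 2↦3, 3↦4, 4↦0]  zeros at y ∈ {4}
  x = 2: [0↦1, 1↦0, 2↦4, 3↦3, 4↦2]  zeros at y ∈ {1}
  x = 3: [0↦3, 1↦0, 2↦2, 3↦4, 4↦1]  zeros at y ∈ {1}
  x = 4: [0↦2, 1↦2, 2↦2, 3↦2, 4↦2]  zeros at y ∈ ∅
Collecting zeros: affine points = {(0, 4), (1, 4), (2, 1), (3, 1)}.
Total count |C(F_5)_aff| = 4.


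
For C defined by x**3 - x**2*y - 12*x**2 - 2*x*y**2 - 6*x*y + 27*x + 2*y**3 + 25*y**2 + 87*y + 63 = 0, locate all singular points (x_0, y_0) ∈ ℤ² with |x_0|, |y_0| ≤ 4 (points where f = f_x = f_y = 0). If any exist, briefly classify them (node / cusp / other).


Singular points: {(3, -3)}; classification: cusp.

Compute partial derivatives:
  f_x = 3*x**2 - 2*x*y - 24*x - 2*y**2 - 6*y + 27.
  f_y = -x**2 - 4*x*y - 6*x + 6*y**2 + 50*y + 87.
Scan x_0 ∈ {−4, ..., 4}. For each x_0, f_y(x_0, y) is a polynomial in y; find its integer roots y ∈ {−4, ..., 4}, then test f_x and f at those candidates.
  x = -4: f_y(-4, y) = 6*y**2 + 66*y + 95; no integer root y with |y| ≤ 4.
  x = -3: f_y(-3, y) = 6*y**2 + 62*y + 96; no integer root y with |y| ≤ 4.
  x = -2: f_y(-2, y) = 6*y**2 + 58*y + 95; no integer root y with |y| ≤ 4.
  x = -1: f_y(-1, y) = 6*y**2 + 54*y + 92; no integer root y with |y| ≤ 4.
  x = 0: f_y(0, y) = 6*y**2 + 50*y + 87; no integer root y with |y| ≤ 4.
  x = 1: f_y(1, y) = 6*y**2 + 46*y + 80; no integer root y with |y| ≤ 4.
  x = 2: f_y(2, y) = 6*y**2 + 42*y + 71; no integer root y with |y| ≤ 4.
  x = 3: f_y(3, y) = 6*y**2 + 38*y + 60; vanishes at y ∈ {-3}. (3, -3): f_x = 0, f = 0 — SINGULAR.
  x = 4: f_y(4, y) = 6*y**2 + 34*y + 47; no integer root y with |y| ≤ 4.
Only singular point on the grid: (3, -3).
Classify: substitute x = 3 + u, y = -3 + v and expand: f = u**3 - u**2*v - 2*u*v**2 + 2*v**3 + v**2.
No constant or linear terms (consistent with a singular point). Quadratic part: v**2. Cubic part: u**3 - u**2*v - 2*u*v**2 + 2*v**3.
The quadratic part v**2 is a perfect square, so there is a single (double) tangent line v = 0, i.e. y = -3. Restricting the cubic part to that line (v = 0) leaves u**3 ≠ 0, so f is not divisible by v and the branch is v² ≈ -u**3 to lowest order — this is a cusp.
Classification: cusp.


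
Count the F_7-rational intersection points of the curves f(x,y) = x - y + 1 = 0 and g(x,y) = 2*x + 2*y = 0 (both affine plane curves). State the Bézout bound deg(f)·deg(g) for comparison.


Common zeros: {(3, 4)}; count = 1; Bézout bound = 1.

deg(f) = 1, deg(g) = 1, so Bézout bound = 1.
Scan x ∈ F_7. For each x, list the y ∈ F_7 with f(x, y) ≡ 0 and those with g(x, y) ≡ 0 (mod 7); the common zeros in that column are the intersection.
  x = 0: f ≡ 0 at y ∈ {1}; g ≡ 0 at y ∈ {0}; common: ∅.
  x = 1: f ≡ 0 at y ∈ {2}; g ≡ 0 at y ∈ {6}; common: ∅.
  x = 2: f ≡ 0 at y ∈ {3}; g ≡ 0 at y ∈ {5}; common: ∅.
  x = 3: f ≡ 0 at y ∈ {4}; g ≡ 0 at y ∈ {4}; common: {4}.
  x = 4: f ≡ 0 at y ∈ {5}; g ≡ 0 at y ∈ {3}; common: ∅.
  x = 5: f ≡ 0 at y ∈ {6}; g ≡ 0 at y ∈ {2}; common: ∅.
  x = 6: f ≡ 0 at y ∈ {0}; g ≡ 0 at y ∈ {1}; common: ∅.
Collecting: common zeros = {(3, 4)}, so the count is 1.
Comparison with the Bézout bound: 1 ≤ 1 = deg(f)·deg(g), as expected for curves with no common component (the bound is attained).


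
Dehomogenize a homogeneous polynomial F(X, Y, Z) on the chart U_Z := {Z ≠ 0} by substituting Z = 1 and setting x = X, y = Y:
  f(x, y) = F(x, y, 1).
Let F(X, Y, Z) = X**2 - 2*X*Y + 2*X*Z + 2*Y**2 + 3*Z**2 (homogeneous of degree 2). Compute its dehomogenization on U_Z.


f(x, y) = x**2 - 2*x*y + 2*x + 2*y**2 + 3

On U_Z we set Z = 1. Each monomial c·X^i·Y^j·Z^k in F becomes c·x^i·y^j·1^k = c·x^i·y^j.
Substituting Z = 1: F(X, Y, 1) = x**2 - 2*x*y + 2*x + 2*y**2 + 3.
Note: deg(f) ≤ deg(F) = 2; strict inequality happens when F is divisible by Z (lost terms).


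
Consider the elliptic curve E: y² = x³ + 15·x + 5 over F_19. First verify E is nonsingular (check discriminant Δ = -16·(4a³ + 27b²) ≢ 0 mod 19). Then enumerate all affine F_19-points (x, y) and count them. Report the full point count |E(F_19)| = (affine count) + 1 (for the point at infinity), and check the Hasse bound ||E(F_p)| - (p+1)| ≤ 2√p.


Affine points = {(0, 9), (0, 10), (2, 9), (2, 10), (3, 1), (3, 18), (6, 8), (6, 11), (7, 4), (7, 15), (11, 0), (16, 3), (16, 16), (17, 9), (17, 10)}; affine count = 15; |E(F_19)| = 16.

Discriminant check: Δ ∝ 4a³ + 27b² = 4·15³ + 27·5² = 4·3375 + 27·25 ≡ 1 (mod 19). Nonzero ⇒ E is nonsingular.
For each x ∈ F_19, compute rhs = x³ + 15·x + 5 mod 19, then count y ∈ F_19 with y² ≡ rhs.
  x = 0: rhs = 5, matching y values: 9, 10 (2 points).
  x = 1: rhs = 2, matching y values: none (0 points).
  x = 2: rhs = 5, matching y values: 9, 10 (2 points).
  x = 3: rhs = 1, matching y values: 1, 18 (2 points).
  x = 4: rhs = 15, matching y values: none (0 points).
  x = 5: rhs = 15, matching y values: none (0 points).
  x = 6: rhs = 7, matching y values: 8, 11 (2 points).
  x = 7: rhs = 16, matching y values: 4, 15 (2 points).
  x = 8: rhs = 10, matching y values: none (0 points).
  x = 9: rhs = 14, matching y values: none (0 points).
  x = 10: rhs = 15, matching y values: none (0 points).
  x = 11: rhs = 0, matching y values: 0 (1 points).
  x = 12: rhs = 13, matching y values: none (0 points).
  x = 13: rhs = 3, matching y values: none (0 points).
  x = 14: rhs = 14, matching y values: none (0 points).
  x = 15: rhs = 14, matching y values: none (0 points).
  x = 16: rhs = 9, matching y values: 3, 16 (2 points).
  x = 17: rhs = 5, matching y values: 9, 10 (2 points).
  x = 18: rhs = 8, matching y values: none (0 points).
Total affine count: 15.
Full point count |E(F_19)| = 15 + 1 = 16.
Hasse bound: |16 − (19+1)| = |-4| = 4 ≤ 2√19 ≈ 8.7178 ✓.


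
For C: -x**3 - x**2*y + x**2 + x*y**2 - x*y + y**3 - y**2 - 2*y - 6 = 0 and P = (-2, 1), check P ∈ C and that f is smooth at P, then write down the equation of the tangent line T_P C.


Tangent line at P: -12*x - 7*y - 17 = 0.

Step 1: f(-2, 1) = 0, so P lies on C.
Step 2: partial derivatives
  f_x(x, y) = -3*x**2 - 2*x*y + 2*x + y**2 - y, f_y(x, y) = -x**2 + 2*x*y - x + 3*y**2 - 2*y - 2.
  f_x(P) = -12, f_y(P) = -7 (gradient nonzero, so P is smooth).
Step 3: tangent line at P: -12·(x − -2) + -7·(y − 1) = 0.
Expanding: -12*x - 7*y - 17 = 0.


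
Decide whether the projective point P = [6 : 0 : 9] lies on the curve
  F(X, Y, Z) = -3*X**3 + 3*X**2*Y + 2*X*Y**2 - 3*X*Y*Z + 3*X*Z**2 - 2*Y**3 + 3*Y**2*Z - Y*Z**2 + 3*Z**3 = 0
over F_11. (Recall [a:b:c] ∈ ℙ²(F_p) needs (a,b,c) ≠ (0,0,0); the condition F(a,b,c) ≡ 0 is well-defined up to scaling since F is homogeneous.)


F(6,0,9) ≡ 5 (mod 11); P is NOT on the curve.

Evaluate F(6, 0, 9) term-by-term (mod 11).
  -3*X**3 ↦ -3·216·1·1 = -648
  3*X**2*Y ↦ 3·36·0·1 = 0
  2*X*Y**2 ↦ 2·6·0·1 = 0
  -3*X*Y*Z ↦ -3·6·0·9 = 0
  3*X*Z**2 ↦ 3·6·1·81 = 1458
  -2*Y**3 ↦ -2·1·0·1 = 0
  3*Y**2*Z ↦ 3·1·0·9 = 0
  -Y*Z**2 ↦ -1·1·0·81 = 0
  3*Z**3 ↦ 3·1·1·729 = 2187
Sum: F(6, 0, 9) = (-648) + (0) + (0) + (0) + (1458) + (0) + (0) + (0) + (2187) = 2997.
Reducing mod 11: 2997 ≡ 5 (mod 11).
Since F(a, b, c) ≡ 5 ≠ 0 (mod 11), P does NOT lie on the curve.


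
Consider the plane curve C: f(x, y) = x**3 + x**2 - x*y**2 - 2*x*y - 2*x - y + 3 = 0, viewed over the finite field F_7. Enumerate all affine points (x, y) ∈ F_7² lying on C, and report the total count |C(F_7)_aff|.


Affine F_7-points: {(0, 3), (1, 2), (2, 2), (2, 6), (3, 2), (3, 5), (4, 5), (6, 1), (6, 5)}; count = 9.

For each of the 49 pairs (x, y) ∈ F_7², evaluate f(x, y) mod 7. Record the zeros.
  x = 0: [0↦3, 1↦2, 2↦1, 3↦0, 4↦6, 5↦5, 6↦4]  zeros at y ∈ {3}
  x = 1: [0↦3, 1↦6, 2↦0, 3↦6, 4↦3, 5↦5, 6↦5]  zeros at y ∈ {2}
  x = 2: [0↦4, 1↦4, 2↦0, 3↦6, 4↦1, 5↦6, 6↦0]  zeros at y ∈ {2, 6}
  x = 3: [0↦5, 1↦2, 2↦0, 3↦6, 4↦6, 5↦0, 6↦2]  zeros at y ∈ {2, 5}
  x = 4: [0↦5, 1↦6, 2↦6, 3↦5, 4↦3, 5↦0, 6↦3]  zeros at y ∈ {5}
  x = 5: [0↦3, 1↦1, 2↦3, 3↦2, 4↦5, 5↦5, 6↦2]  zeros at y ∈ ∅
  x = 6: [0↦5, 1↦0, 2↦4, 3↦3, 4↦4, 5↦0, 6↦5]  zeros at y ∈ {1, 5}
Collecting zeros: affine points = {(0, 3), (1, 2), (2, 2), (2, 6), (3, 2), (3, 5), (4, 5), (6, 1), (6, 5)}.
Total count |C(F_7)_aff| = 9.


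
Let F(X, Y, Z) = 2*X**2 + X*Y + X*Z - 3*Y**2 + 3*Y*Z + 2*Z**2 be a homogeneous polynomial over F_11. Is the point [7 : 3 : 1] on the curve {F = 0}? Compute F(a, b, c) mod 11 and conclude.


F(7,3,1) ≡ 0 (mod 11); P is on the curve.

Evaluate F(7, 3, 1) term-by-term (mod 11).
  2*X**2 ↦ 2·49·1·1 = 98
  X*Y ↦ 1·7·3·1 = 21
  X*Z ↦ 1·7·1·1 = 7
  -3*Y**2 ↦ -3·1·9·1 = -27
  3*Y*Z ↦ 3·1·3·1 = 9
  2*Z**2 ↦ 2·1·1·1 = 2
Sum: F(7, 3, 1) = (98) + (21) + (7) + (-27) + (9) + (2) = 110.
Reducing mod 11: 110 ≡ 0 (mod 11).
Since F(a, b, c) ≡ 0 (mod 11), P lies on the curve.


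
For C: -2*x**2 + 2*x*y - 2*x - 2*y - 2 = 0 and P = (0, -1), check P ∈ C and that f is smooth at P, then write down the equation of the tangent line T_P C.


Tangent line at P: -4*x - 2*y - 2 = 0.

Step 1: f(0, -1) = 0, so P lies on C.
Step 2: partial derivatives
  f_x(x, y) = -4*x + 2*y - 2, f_y(x, y) = 2*x - 2.
  f_x(P) = -4, f_y(P) = -2 (gradient nonzero, so P is smooth).
Step 3: tangent line at P: -4·(x − 0) + -2·(y − -1) = 0.
Expanding: -4*x - 2*y - 2 = 0.


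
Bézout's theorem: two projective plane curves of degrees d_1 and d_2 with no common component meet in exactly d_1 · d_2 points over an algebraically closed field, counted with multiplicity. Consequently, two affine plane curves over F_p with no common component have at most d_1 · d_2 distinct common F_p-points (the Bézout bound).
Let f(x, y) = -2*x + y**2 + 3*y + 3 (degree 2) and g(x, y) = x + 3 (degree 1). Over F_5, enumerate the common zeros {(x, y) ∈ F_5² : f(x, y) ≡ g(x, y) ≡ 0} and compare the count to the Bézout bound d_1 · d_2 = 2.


Common zeros: ∅; count = 0; Bézout bound = 2.

deg(f) = 2, deg(g) = 1, so Bézout bound = 2.
Scan x ∈ F_5. For each x, list the y ∈ F_5 with f(x, y) ≡ 0 and those with g(x, y) ≡ 0 (mod 5); the common zeros in that column are the intersection.
  x = 0: f ≡ 0 at y ∈ ∅; g ≡ 0 at y ∈ ∅; common: ∅.
  x = 1: f ≡ 0 at y ∈ {1}; g ≡ 0 at y ∈ ∅; common: ∅.
  x = 2: f ≡ 0 at y ∈ ∅; g ≡ 0 at y ∈ {0, 1, 2, 3, 4}; common: ∅.
  x = 3: f ≡ 0 at y ∈ {3, 4}; g ≡ 0 at y ∈ ∅; common: ∅.
  x = 4: f ≡ 0 at y ∈ {0, 2}; g ≡ 0 at y ∈ ∅; common: ∅.
Collecting: common zeros = ∅, so the count is 0.
Comparison with the Bézout bound: 0 ≤ 2 = deg(f)·deg(g), as expected for curves with no common component (the affine F_5-count falls short of the bound because intersections may lie at infinity, over extension fields, or carry multiplicity).
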